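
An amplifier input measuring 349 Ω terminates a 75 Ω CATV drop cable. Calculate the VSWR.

VSWR ≈ 4.65

For a purely resistive load, VSWR = R_L/Z_0 or Z_0/R_L (whichever > 1) = 349/75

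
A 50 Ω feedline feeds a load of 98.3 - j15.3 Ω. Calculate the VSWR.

VSWR ≈ 2.03

Γ = (Z_L − Z_0)/(Z_L + Z_0) = (48.3 − j15.3)/(148.3 − j15.3)
|Γ| = 50.7/149 = 0.34
VSWR = (1 + |Γ|)/(1 − |Γ|) = 1.34/0.66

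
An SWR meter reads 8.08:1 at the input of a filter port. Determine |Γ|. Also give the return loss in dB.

|Γ| ≈ 0.78; return loss ≈ 2.16 dB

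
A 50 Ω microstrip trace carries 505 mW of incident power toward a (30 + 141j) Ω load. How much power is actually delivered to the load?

|Γ| = |(-20 + j141)/(80 + j141)| = 0.878
|Γ|² = 0.772
P_refl = |Γ|²·P_inc = 390 mW, P_del = (1 − |Γ|²)·P_inc = 115 mW

P_delivered ≈ 115 mW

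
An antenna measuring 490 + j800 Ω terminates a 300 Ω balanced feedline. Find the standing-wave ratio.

Γ = (Z_L − Z_0)/(Z_L + Z_0) = (190 + j800)/(790 + j800)
|Γ| = 822/1120 = 0.731
VSWR = (1 + |Γ|)/(1 − |Γ|) = 1.73/0.269

VSWR ≈ 6.44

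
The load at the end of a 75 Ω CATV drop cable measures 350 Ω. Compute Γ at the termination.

Γ = (Z_L − Z_0)/(Z_L + Z_0) = (350 − 75)/(350 + 75) = 275/425

Γ = 0.647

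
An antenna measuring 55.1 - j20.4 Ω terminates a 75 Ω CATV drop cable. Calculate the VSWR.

Γ = (Z_L − Z_0)/(Z_L + Z_0) = (-19.9 − j20.4)/(130.1 − j20.4)
|Γ| = 28.5/132 = 0.216
VSWR = (1 + |Γ|)/(1 − |Γ|) = 1.22/0.784

VSWR ≈ 1.55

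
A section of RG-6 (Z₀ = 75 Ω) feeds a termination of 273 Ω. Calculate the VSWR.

VSWR ≈ 3.64

For a purely resistive load, VSWR = R_L/Z_0 or Z_0/R_L (whichever > 1) = 273/75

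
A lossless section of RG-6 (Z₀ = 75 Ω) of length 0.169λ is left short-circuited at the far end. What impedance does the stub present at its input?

Z_in ≈ +j134 Ω

βl = 2π × 0.169 = 60.8°
tan(βl) = 1.79
For a short-circuited stub, Z_in = jZ_0·tan(βl)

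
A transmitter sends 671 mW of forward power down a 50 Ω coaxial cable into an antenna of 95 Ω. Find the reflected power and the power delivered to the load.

P_reflected ≈ 64.6 mW; P_delivered ≈ 606 mW

Γ = (95 − 50)/(95 + 50) = 0.31
|Γ|² = 0.0963
P_refl = |Γ|²·P_inc = 64.6 mW, P_del = (1 − |Γ|²)·P_inc = 606 mW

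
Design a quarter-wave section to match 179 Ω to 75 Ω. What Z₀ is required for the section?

Z_qwt ≈ 116 Ω

Z_qwt = √(Z_0·R_L) = √(75 × 179) = √13420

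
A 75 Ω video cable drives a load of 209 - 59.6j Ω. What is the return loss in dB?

Γ = (134 − j59.6)/(284 − j59.6), |Γ| = 0.505
RL = −20·log₁₀|Γ| = −20·log₁₀(0.505)

RL ≈ 5.93 dB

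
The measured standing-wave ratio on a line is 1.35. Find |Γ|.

|Γ| = (S − 1)/(S + 1) = (1.35 − 1)/(1.35 + 1) = 0.35/2.35

|Γ| ≈ 0.149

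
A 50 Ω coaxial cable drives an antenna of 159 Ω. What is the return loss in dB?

Γ = (159 − 50)/(159 + 50) = 0.522
RL = −20·log₁₀|Γ| = −20·log₁₀(0.522)

RL ≈ 5.65 dB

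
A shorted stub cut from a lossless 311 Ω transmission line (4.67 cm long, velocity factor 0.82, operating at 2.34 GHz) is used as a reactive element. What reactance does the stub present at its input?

λ = v/f = 0.82·c / 2.34 GHz = 0.105 m
βl = 2π·l/λ = 2π × 0.444 = 160°
tan(βl) = -0.366
For a shorted stub, Z_in = jZ_0·tan(βl)

X_in ≈ -114 Ω (capacitive)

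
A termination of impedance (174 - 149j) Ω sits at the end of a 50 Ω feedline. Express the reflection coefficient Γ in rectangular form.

Γ ≈ 0.691 − j0.206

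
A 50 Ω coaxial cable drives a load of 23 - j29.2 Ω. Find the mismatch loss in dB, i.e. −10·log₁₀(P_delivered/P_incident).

Γ = (-27 − j29.2)/(73 − j29.2), |Γ| = 0.506
|Γ|² = 0.256, so P_del/P_inc = 1 − |Γ|² = 0.744
ML = −10·log₁₀(1 − |Γ|²)

mismatch loss ≈ 1.28 dB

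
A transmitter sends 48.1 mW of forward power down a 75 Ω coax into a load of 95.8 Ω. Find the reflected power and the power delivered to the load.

P_reflected ≈ 0.713 mW; P_delivered ≈ 47.4 mW

Γ = (95.8 − 75)/(95.8 + 75) = 0.122
|Γ|² = 0.0148
P_refl = |Γ|²·P_inc = 0.713 mW, P_del = (1 − |Γ|²)·P_inc = 47.4 mW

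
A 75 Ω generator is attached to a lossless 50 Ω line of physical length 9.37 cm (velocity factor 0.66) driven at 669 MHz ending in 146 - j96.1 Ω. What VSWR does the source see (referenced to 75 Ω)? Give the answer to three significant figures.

λ = v/f = 0.66·c / 669 MHz = 0.296 m
βl = 2π·l/λ = 2π × 0.317 = 114°
tan(βl) = -2.25
Z_in = Z_0·(Z_L + jZ_0·tanβl)/(Z_0 + jZ_L·tanβl) = 16.3 + j30.5 Ω
Γ_s = (Z_in − Z_s)/(Z_in + Z_s) = (-58.7 + j30.5)/(91.3 + j30.5), |Γ_s| = 0.687
VSWR = (1 + |Γ_s|)/(1 − |Γ_s|)

VSWR ≈ 5.38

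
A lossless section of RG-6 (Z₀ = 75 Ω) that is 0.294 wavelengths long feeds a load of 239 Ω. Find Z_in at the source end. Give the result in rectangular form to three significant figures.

Z_in ≈ 25.2 + j19 Ω

βl = 2π × 0.294 = 106°
tan(βl) = tan(106°) = -3.52
Z_in = Z_0·(Z_L + jZ_0·tanβl)/(Z_0 + jZ_L·tanβl)
     = 75·(239 − j264)/(75 − j842)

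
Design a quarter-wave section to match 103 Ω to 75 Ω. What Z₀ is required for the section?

Z_qwt = √(Z_0·R_L) = √(75 × 103) = √7725

Z_qwt ≈ 87.9 Ω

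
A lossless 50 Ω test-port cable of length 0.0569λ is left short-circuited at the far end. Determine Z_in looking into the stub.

βl = 2π × 0.0569 = 20.5°
tan(βl) = 0.374
For a short-circuited stub, Z_in = jZ_0·tan(βl)

Z_in ≈ +j18.7 Ω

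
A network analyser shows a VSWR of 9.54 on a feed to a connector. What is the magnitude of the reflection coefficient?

|Γ| ≈ 0.81

|Γ| = (S − 1)/(S + 1) = (9.54 − 1)/(9.54 + 1) = 8.54/10.5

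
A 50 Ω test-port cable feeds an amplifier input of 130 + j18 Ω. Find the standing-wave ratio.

VSWR ≈ 2.66

Γ = (Z_L − Z_0)/(Z_L + Z_0) = (80 + j18)/(180 + j18)
|Γ| = 82/181 = 0.453
VSWR = (1 + |Γ|)/(1 − |Γ|) = 1.45/0.547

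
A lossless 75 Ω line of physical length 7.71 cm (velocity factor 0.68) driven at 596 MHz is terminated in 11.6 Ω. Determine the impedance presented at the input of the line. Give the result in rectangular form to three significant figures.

λ = v/f = 0.68·c / 596 MHz = 0.342 m
βl = 2π·l/λ = 2π × 0.225 = 81.1°
tan(βl) = tan(81.1°) = 6.38
Z_in = Z_0·(Z_L + jZ_0·tanβl)/(Z_0 + jZ_L·tanβl)
     = 75·(11.6 + j478)/(75 + j74)

Z_in ≈ 245 + j237 Ω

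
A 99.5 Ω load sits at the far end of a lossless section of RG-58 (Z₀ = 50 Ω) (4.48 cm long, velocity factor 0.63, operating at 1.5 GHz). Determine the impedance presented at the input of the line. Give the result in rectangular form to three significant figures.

λ = v/f = 0.63·c / 1.5 GHz = 0.126 m
βl = 2π·l/λ = 2π × 0.356 = 128°
tan(βl) = tan(128°) = -1.28
Z_in = Z_0·(Z_L + jZ_0·tanβl)/(Z_0 + jZ_L·tanβl)
     = 50·(99.5 − j64)/(50 − j127)

Z_in ≈ 35.1 + j25.3 Ω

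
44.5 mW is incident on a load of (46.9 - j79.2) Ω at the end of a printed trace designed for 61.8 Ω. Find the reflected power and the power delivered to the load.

|Γ| = |(-14.9 − j79.2)/(108.7 − j79.2)| = 0.599
|Γ|² = 0.359
P_refl = |Γ|²·P_inc = 16 mW, P_del = (1 − |Γ|²)·P_inc = 28.5 mW

P_reflected ≈ 16 mW; P_delivered ≈ 28.5 mW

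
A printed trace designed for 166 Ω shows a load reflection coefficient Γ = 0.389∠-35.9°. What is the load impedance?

Z_L = Z_0·(1 + Γ)/(1 − Γ) = 166·(1.32 − j0.228)/(0.685 + j0.228)

Z_L ≈ 270 − j145 Ω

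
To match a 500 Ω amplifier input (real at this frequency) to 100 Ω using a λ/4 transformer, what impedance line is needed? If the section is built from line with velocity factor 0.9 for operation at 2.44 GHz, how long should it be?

Z_qwt ≈ 224 Ω; length ≈ 2.77 cm

Z_qwt = √(Z_0·R_L) = √(100 × 500) = √50000
λ = 0.9·c/f = 0.111 m, so l = λ/4 = 0.0277 m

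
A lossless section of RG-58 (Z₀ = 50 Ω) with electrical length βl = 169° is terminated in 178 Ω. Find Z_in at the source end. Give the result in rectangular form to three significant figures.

Z_in ≈ 125 + j76.7 Ω

tan(βl) = tan(169°) = -0.194
Z_in = Z_0·(Z_L + jZ_0·tanβl)/(Z_0 + jZ_L·tanβl)
     = 50·(178 − j9.72)/(50 − j34.6)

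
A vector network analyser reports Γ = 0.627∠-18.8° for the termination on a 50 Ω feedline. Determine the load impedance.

Z_L ≈ 147 − j98.1 Ω

Z_L = Z_0·(1 + Γ)/(1 − Γ) = 50·(1.59 − j0.202)/(0.406 + j0.202)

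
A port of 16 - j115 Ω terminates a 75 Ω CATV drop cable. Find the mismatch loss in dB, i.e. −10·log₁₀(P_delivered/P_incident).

mismatch loss ≈ 6.51 dB

Γ = (-59 − j115)/(91 − j115), |Γ| = 0.881
|Γ|² = 0.777, so P_del/P_inc = 1 − |Γ|² = 0.223
ML = −10·log₁₀(1 − |Γ|²)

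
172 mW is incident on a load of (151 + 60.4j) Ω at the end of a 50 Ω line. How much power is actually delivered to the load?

P_delivered ≈ 118 mW

|Γ| = |(101 + j60.4)/(201 + j60.4)| = 0.561
|Γ|² = 0.314
P_refl = |Γ|²·P_inc = 54.1 mW, P_del = (1 − |Γ|²)·P_inc = 118 mW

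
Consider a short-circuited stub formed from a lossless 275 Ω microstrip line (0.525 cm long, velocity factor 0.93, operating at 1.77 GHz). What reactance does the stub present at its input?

λ = v/f = 0.93·c / 1.77 GHz = 0.158 m
βl = 2π·l/λ = 2π × 0.0333 = 12°
tan(βl) = 0.212
For a short-circuited stub, Z_in = jZ_0·tan(βl)

X_in ≈ 58.4 Ω (inductive)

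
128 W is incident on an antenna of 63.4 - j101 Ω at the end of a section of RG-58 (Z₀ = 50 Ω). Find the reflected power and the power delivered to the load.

|Γ| = |(13.4 − j101)/(113.4 − j101)| = 0.671
|Γ|² = 0.45
P_refl = |Γ|²·P_inc = 57.6 W, P_del = (1 − |Γ|²)·P_inc = 70.4 W

P_reflected ≈ 57.6 W; P_delivered ≈ 70.4 W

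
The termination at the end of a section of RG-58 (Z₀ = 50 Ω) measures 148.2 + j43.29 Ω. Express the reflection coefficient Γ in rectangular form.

Γ = (Z_L − Z_0)/(Z_L + Z_0) = (98.2 + j43.29)/(198.2 + j43.29)

Γ ≈ 0.518 + j0.105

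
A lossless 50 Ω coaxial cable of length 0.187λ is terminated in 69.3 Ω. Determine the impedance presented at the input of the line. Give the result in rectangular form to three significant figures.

βl = 2π × 0.187 = 67.3°
tan(βl) = tan(67.3°) = 2.39
Z_in = Z_0·(Z_L + jZ_0·tanβl)/(Z_0 + jZ_L·tanβl)
     = 50·(69.3 + j120)/(50 + j166)

Z_in ≈ 38.8 − j9.18 Ω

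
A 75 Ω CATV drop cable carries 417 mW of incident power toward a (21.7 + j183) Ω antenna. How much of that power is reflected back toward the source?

|Γ| = |(-53.3 + j183)/(96.7 + j183)| = 0.921
|Γ|² = 0.848
P_refl = |Γ|²·P_inc = 354 mW, P_del = (1 − |Γ|²)·P_inc = 63.4 mW

P_reflected ≈ 354 mW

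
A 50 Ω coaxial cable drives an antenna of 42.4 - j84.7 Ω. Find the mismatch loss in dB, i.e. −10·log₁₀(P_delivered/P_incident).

mismatch loss ≈ 2.68 dB

Γ = (-7.6 − j84.7)/(92.4 − j84.7), |Γ| = 0.678
|Γ|² = 0.46, so P_del/P_inc = 1 − |Γ|² = 0.54
ML = −10·log₁₀(1 − |Γ|²)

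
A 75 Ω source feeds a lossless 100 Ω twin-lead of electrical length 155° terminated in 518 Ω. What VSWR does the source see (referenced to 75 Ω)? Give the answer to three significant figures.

VSWR ≈ 6.38

tan(βl) = -0.466
Z_in = Z_0·(Z_L + jZ_0·tanβl)/(Z_0 + jZ_L·tanβl) = 92.3 + j176 Ω
Γ_s = (Z_in − Z_s)/(Z_in + Z_s) = (17.3 + j176)/(167 + j176), |Γ_s| = 0.729
VSWR = (1 + |Γ_s|)/(1 − |Γ_s|)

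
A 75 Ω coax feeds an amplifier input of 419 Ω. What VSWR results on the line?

VSWR ≈ 5.59

Γ = (419 − 75)/(419 + 75) = 0.696
VSWR = (1 + 0.696)/(1 − 0.696)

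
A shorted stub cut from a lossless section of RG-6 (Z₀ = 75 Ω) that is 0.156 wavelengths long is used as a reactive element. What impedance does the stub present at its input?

Z_in ≈ +j112 Ω

βl = 2π × 0.156 = 56.2°
tan(βl) = 1.49
For a shorted stub, Z_in = jZ_0·tan(βl)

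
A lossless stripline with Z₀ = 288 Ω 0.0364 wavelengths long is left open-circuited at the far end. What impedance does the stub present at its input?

βl = 2π × 0.0364 = 13.1°
tan(βl) = 0.233
For an open-circuited stub, Z_in = −jZ_0·cot(βl) = −jZ_0/tan(βl)

Z_in ≈ −j1240 Ω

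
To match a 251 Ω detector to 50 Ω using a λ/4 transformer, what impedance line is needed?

Z_qwt ≈ 112 Ω

Z_qwt = √(Z_0·R_L) = √(50 × 251) = √12550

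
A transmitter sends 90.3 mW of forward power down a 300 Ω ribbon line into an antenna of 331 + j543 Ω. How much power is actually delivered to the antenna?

P_delivered ≈ 51.8 mW

|Γ| = |(31 + j543)/(631 + j543)| = 0.653
|Γ|² = 0.427
P_refl = |Γ|²·P_inc = 38.5 mW, P_del = (1 − |Γ|²)·P_inc = 51.8 mW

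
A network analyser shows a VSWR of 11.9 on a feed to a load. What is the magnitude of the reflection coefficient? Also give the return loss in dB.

|Γ| ≈ 0.845; return loss ≈ 1.46 dB

|Γ| = (S − 1)/(S + 1) = (11.9 − 1)/(11.9 + 1) = 10.9/12.9
RL = −20·log₁₀|Γ| = −20·log₁₀(0.845)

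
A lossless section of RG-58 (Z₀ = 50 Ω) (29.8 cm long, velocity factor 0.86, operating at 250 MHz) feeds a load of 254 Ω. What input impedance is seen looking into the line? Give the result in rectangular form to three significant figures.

λ = v/f = 0.86·c / 250 MHz = 1.03 m
βl = 2π·l/λ = 2π × 0.289 = 104°
tan(βl) = tan(104°) = -4.02
Z_in = Z_0·(Z_L + jZ_0·tanβl)/(Z_0 + jZ_L·tanβl)
     = 50·(254 − j201)/(50 − j1020)

Z_in ≈ 10.4 + j11.9 Ω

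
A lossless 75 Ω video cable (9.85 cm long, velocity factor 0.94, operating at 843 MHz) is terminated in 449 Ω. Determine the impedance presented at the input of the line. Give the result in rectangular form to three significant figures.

Z_in ≈ 13.5 + j20.9 Ω

λ = v/f = 0.94·c / 843 MHz = 0.335 m
βl = 2π·l/λ = 2π × 0.294 = 106°
tan(βl) = tan(106°) = -3.49
Z_in = Z_0·(Z_L + jZ_0·tanβl)/(Z_0 + jZ_L·tanβl)
     = 75·(449 − j262)/(75 − j1570)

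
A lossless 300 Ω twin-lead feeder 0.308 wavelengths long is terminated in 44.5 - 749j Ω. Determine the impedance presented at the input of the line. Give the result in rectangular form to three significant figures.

Z_in ≈ 11.3 + j276 Ω

βl = 2π × 0.308 = 111°
tan(βl) = tan(111°) = -2.62
Z_in = Z_0·(Z_L + jZ_0·tanβl)/(Z_0 + jZ_L·tanβl)
     = 300·(44.5 − j1540)/(-1660 − j117)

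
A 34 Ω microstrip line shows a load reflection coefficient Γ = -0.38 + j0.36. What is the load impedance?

Z_L ≈ 12.1 + j12 Ω

Z_L = Z_0·(1 + Γ)/(1 − Γ) = 34·(0.62 + j0.36)/(1.38 − j0.36)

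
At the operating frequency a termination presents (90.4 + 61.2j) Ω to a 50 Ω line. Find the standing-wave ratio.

VSWR ≈ 2.84

Γ = (Z_L − Z_0)/(Z_L + Z_0) = (40.4 + j61.2)/(140.4 + j61.2)
|Γ| = 73.3/153 = 0.479
VSWR = (1 + |Γ|)/(1 − |Γ|) = 1.48/0.521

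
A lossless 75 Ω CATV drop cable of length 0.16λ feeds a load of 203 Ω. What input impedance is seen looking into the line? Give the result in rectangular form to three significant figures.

Z_in ≈ 36.8 − j39 Ω

βl = 2π × 0.16 = 57.6°
tan(βl) = tan(57.6°) = 1.58
Z_in = Z_0·(Z_L + jZ_0·tanβl)/(Z_0 + jZ_L·tanβl)
     = 75·(203 + j118)/(75 + j320)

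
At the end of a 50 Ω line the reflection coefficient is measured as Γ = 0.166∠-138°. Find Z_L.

Z_L = Z_0·(1 + Γ)/(1 − Γ) = 50·(0.877 − j0.111)/(1.12 + j0.111)

Z_L ≈ 38.2 − j8.72 Ω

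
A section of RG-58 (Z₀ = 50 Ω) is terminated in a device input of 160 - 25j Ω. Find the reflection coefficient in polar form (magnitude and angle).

Γ = (Z_L − Z_0)/(Z_L + Z_0) = (110 − j25)/(210 − j25)
|Γ| = 113/211 = 0.533

Γ ≈ 0.533 ∠ -6.02°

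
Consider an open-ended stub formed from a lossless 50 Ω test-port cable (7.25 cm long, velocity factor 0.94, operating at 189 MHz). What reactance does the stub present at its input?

X_in ≈ -159 Ω (capacitive)

λ = v/f = 0.94·c / 189 MHz = 1.49 m
βl = 2π·l/λ = 2π × 0.0486 = 17.5°
tan(βl) = 0.315
For an open-ended stub, Z_in = −jZ_0·cot(βl) = −jZ_0/tan(βl)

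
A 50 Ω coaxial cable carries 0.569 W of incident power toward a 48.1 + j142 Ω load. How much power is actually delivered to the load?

|Γ| = |(-1.9 + j142)/(98.1 + j142)| = 0.823
|Γ|² = 0.677
P_refl = |Γ|²·P_inc = 0.385 W, P_del = (1 − |Γ|²)·P_inc = 0.184 W

P_delivered ≈ 0.184 W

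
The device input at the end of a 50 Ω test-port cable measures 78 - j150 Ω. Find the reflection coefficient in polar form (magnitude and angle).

Γ = (Z_L − Z_0)/(Z_L + Z_0) = (28 − j150)/(128 − j150)
|Γ| = 153/197 = 0.774

Γ ≈ 0.774 ∠ -29.9°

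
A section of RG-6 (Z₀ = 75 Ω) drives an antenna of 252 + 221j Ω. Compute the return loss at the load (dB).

RL ≈ 2.88 dB

Γ = (177 + j221)/(327 + j221), |Γ| = 0.717
RL = −20·log₁₀|Γ| = −20·log₁₀(0.717)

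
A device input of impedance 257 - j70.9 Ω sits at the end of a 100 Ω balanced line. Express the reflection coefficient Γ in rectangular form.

Γ ≈ 0.461 − j0.107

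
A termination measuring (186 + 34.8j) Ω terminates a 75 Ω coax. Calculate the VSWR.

Γ = (Z_L − Z_0)/(Z_L + Z_0) = (111 + j34.8)/(261 + j34.8)
|Γ| = 116/263 = 0.442
VSWR = (1 + |Γ|)/(1 − |Γ|) = 1.44/0.558

VSWR ≈ 2.58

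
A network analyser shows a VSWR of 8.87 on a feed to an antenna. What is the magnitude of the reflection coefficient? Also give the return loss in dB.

|Γ| ≈ 0.797; return loss ≈ 1.97 dB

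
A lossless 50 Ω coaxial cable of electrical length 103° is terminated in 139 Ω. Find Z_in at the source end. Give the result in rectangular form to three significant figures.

Z_in ≈ 18.8 + j9.98 Ω

tan(βl) = tan(103°) = -4.33
Z_in = Z_0·(Z_L + jZ_0·tanβl)/(Z_0 + jZ_L·tanβl)
     = 50·(139 − j217)/(50 − j602)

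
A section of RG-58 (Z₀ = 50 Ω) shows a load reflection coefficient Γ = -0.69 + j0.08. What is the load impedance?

Z_L ≈ 9.04 + j2.79 Ω

Z_L = Z_0·(1 + Γ)/(1 − Γ) = 50·(0.31 + j0.08)/(1.69 − j0.08)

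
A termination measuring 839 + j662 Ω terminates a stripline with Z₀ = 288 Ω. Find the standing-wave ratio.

Γ = (Z_L − Z_0)/(Z_L + Z_0) = (551 + j662)/(1127 + j662)
|Γ| = 861/1310 = 0.659
VSWR = (1 + |Γ|)/(1 − |Γ|) = 1.66/0.341

VSWR ≈ 4.86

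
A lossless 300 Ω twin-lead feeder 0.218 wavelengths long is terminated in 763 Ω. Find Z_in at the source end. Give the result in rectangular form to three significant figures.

βl = 2π × 0.218 = 78.5°
tan(βl) = tan(78.5°) = 4.91
Z_in = Z_0·(Z_L + jZ_0·tanβl)/(Z_0 + jZ_L·tanβl)
     = 300·(763 + j1470)/(300 + j3740)

Z_in ≈ 122 − j51.4 Ω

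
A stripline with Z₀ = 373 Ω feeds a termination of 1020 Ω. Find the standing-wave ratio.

VSWR ≈ 2.73

Γ = (1020 − 373)/(1020 + 373) = 0.464
VSWR = (1 + 0.464)/(1 − 0.464)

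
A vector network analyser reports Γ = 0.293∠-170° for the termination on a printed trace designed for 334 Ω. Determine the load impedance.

Z_L ≈ 184 − j20.4 Ω

Z_L = Z_0·(1 + Γ)/(1 − Γ) = 334·(0.711 − j0.0509)/(1.29 + j0.0509)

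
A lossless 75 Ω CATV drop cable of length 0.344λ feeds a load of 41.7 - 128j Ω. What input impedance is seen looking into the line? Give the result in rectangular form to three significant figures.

Z_in ≈ 43.7 + j132 Ω

βl = 2π × 0.344 = 124°
tan(βl) = tan(124°) = -1.49
Z_in = Z_0·(Z_L + jZ_0·tanβl)/(Z_0 + jZ_L·tanβl)
     = 75·(41.7 − j240)/(-116 − j62.2)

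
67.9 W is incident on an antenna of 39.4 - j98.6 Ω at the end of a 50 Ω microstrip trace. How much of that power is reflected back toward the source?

|Γ| = |(-10.6 − j98.6)/(89.4 − j98.6)| = 0.745
|Γ|² = 0.555
P_refl = |Γ|²·P_inc = 37.7 W, P_del = (1 − |Γ|²)·P_inc = 30.2 W

P_reflected ≈ 37.7 W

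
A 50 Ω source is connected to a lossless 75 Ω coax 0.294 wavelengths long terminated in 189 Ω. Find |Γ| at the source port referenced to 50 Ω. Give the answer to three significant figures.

βl = 2π × 0.294 = 106°
tan(βl) = -3.52
Z_in = Z_0·(Z_L + jZ_0·tanβl)/(Z_0 + jZ_L·tanβl) = 31.8 + j17.7 Ω
Γ_s = (Z_in − Z_s)/(Z_in + Z_s) = (-18.2 + j17.7)/(81.8 + j17.7), |Γ_s| = 0.304

|Γ| ≈ 0.304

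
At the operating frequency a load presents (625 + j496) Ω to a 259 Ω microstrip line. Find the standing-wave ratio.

VSWR ≈ 4.1

Γ = (Z_L − Z_0)/(Z_L + Z_0) = (366 + j496)/(884 + j496)
|Γ| = 616/1010 = 0.608
VSWR = (1 + |Γ|)/(1 − |Γ|) = 1.61/0.392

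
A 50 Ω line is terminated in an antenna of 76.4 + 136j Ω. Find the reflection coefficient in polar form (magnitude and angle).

Γ ≈ 0.746 ∠ 31.9°

Γ = (Z_L − Z_0)/(Z_L + Z_0) = (26.4 + j136)/(126.4 + j136)
|Γ| = 139/186 = 0.746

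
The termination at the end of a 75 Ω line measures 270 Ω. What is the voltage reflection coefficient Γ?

Γ = 0.565

Γ = (Z_L − Z_0)/(Z_L + Z_0) = (270 − 75)/(270 + 75) = 195/345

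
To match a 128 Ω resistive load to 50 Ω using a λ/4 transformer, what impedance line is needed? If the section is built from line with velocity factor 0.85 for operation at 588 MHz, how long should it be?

Z_qwt ≈ 80 Ω; length ≈ 10.8 cm

Z_qwt = √(Z_0·R_L) = √(50 × 128) = √6400
λ = 0.85·c/f = 0.434 m, so l = λ/4 = 0.108 m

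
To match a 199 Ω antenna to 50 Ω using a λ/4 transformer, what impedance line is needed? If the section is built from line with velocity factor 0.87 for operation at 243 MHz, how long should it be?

Z_qwt = √(Z_0·R_L) = √(50 × 199) = √9950
λ = 0.87·c/f = 1.07 m, so l = λ/4 = 0.269 m

Z_qwt ≈ 99.7 Ω; length ≈ 26.9 cm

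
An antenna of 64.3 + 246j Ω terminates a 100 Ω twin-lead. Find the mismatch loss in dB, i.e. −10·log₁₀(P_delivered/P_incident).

mismatch loss ≈ 5.32 dB

Γ = (-35.7 + j246)/(164.3 + j246), |Γ| = 0.84
|Γ|² = 0.706, so P_del/P_inc = 1 − |Γ|² = 0.294
ML = −10·log₁₀(1 − |Γ|²)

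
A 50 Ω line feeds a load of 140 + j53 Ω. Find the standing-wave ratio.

VSWR ≈ 3.25

Γ = (Z_L − Z_0)/(Z_L + Z_0) = (90 + j53)/(190 + j53)
|Γ| = 104/197 = 0.53
VSWR = (1 + |Γ|)/(1 − |Γ|) = 1.53/0.47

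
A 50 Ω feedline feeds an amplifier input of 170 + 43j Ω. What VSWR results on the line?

VSWR ≈ 3.64

Γ = (Z_L − Z_0)/(Z_L + Z_0) = (120 + j43)/(220 + j43)
|Γ| = 127/224 = 0.569
VSWR = (1 + |Γ|)/(1 − |Γ|) = 1.57/0.431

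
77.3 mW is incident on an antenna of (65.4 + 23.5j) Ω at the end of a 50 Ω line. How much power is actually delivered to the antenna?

|Γ| = |(15.4 + j23.5)/(115.4 + j23.5)| = 0.239
|Γ|² = 0.0569
P_refl = |Γ|²·P_inc = 4.4 mW, P_del = (1 − |Γ|²)·P_inc = 72.9 mW

P_delivered ≈ 72.9 mW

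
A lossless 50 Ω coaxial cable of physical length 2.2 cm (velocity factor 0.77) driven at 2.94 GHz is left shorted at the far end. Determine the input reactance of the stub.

λ = v/f = 0.77·c / 2.94 GHz = 0.0786 m
βl = 2π·l/λ = 2π × 0.28 = 101°
tan(βl) = -5.24
For a shorted stub, Z_in = jZ_0·tan(βl)

X_in ≈ -262 Ω (capacitive)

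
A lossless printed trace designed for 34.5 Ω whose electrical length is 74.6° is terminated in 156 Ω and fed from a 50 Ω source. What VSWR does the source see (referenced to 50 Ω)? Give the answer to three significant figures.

tan(βl) = 3.63
Z_in = Z_0·(Z_L + jZ_0·tanβl)/(Z_0 + jZ_L·tanβl) = 8.18 − j9 Ω
Γ_s = (Z_in − Z_s)/(Z_in + Z_s) = (-41.8 − j9)/(58.2 − j9), |Γ_s| = 0.727
VSWR = (1 + |Γ_s|)/(1 − |Γ_s|)

VSWR ≈ 6.32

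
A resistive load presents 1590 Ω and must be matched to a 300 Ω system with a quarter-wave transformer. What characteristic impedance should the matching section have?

Z_qwt ≈ 691 Ω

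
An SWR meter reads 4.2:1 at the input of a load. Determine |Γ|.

|Γ| = (S − 1)/(S + 1) = (4.2 − 1)/(4.2 + 1) = 3.2/5.2

|Γ| ≈ 0.615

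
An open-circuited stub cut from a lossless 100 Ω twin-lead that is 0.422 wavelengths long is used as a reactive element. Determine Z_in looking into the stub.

Z_in ≈ +j187 Ω

βl = 2π × 0.422 = 152°
tan(βl) = -0.534
For an open-circuited stub, Z_in = −jZ_0·cot(βl) = −jZ_0/tan(βl)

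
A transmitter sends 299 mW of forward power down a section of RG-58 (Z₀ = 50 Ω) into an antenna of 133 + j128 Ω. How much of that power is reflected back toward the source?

|Γ| = |(83 + j128)/(183 + j128)| = 0.683
|Γ|² = 0.467
P_refl = |Γ|²·P_inc = 140 mW, P_del = (1 − |Γ|²)·P_inc = 159 mW

P_reflected ≈ 140 mW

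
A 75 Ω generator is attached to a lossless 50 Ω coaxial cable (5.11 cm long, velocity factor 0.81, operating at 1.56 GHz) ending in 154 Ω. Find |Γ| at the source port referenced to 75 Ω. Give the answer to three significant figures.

|Γ| ≈ 0.606

λ = v/f = 0.81·c / 1.56 GHz = 0.156 m
βl = 2π·l/λ = 2π × 0.328 = 118°
tan(βl) = -1.87
Z_in = Z_0·(Z_L + jZ_0·tanβl)/(Z_0 + jZ_L·tanβl) = 20.3 + j23.2 Ω
Γ_s = (Z_in − Z_s)/(Z_in + Z_s) = (-54.7 + j23.2)/(95.3 + j23.2), |Γ_s| = 0.606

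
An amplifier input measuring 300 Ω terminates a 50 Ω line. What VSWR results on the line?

For a purely resistive load, VSWR = R_L/Z_0 or Z_0/R_L (whichever > 1) = 300/50

VSWR ≈ 6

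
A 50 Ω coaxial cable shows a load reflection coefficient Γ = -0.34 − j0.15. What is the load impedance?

Z_L = Z_0·(1 + Γ)/(1 − Γ) = 50·(0.66 − j0.15)/(1.34 + j0.15)

Z_L ≈ 23.7 − j8.25 Ω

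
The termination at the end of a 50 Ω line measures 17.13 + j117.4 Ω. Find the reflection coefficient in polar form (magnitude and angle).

Γ ≈ 0.901 ∠ 45.4°

Γ = (Z_L − Z_0)/(Z_L + Z_0) = (-32.87 + j117.4)/(67.13 + j117.4)
|Γ| = 122/135 = 0.901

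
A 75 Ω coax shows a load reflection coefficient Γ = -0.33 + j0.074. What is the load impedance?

Z_L = Z_0·(1 + Γ)/(1 − Γ) = 75·(0.67 + j0.074)/(1.33 − j0.074)

Z_L ≈ 37.4 + j6.26 Ω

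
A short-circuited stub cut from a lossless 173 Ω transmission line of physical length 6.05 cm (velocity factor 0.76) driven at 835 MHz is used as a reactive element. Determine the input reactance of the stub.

X_in ≈ 958 Ω (inductive)

λ = v/f = 0.76·c / 835 MHz = 0.273 m
βl = 2π·l/λ = 2π × 0.222 = 79.8°
tan(βl) = 5.54
For a short-circuited stub, Z_in = jZ_0·tan(βl)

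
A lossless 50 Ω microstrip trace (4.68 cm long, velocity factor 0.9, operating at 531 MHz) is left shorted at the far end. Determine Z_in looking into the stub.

λ = v/f = 0.9·c / 531 MHz = 0.508 m
βl = 2π·l/λ = 2π × 0.092 = 33.1°
tan(βl) = 0.653
For a shorted stub, Z_in = jZ_0·tan(βl)

Z_in ≈ +j32.6 Ω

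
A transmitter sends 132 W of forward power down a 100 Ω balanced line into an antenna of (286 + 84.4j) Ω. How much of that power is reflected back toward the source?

|Γ| = |(186 + j84.4)/(386 + j84.4)| = 0.517
|Γ|² = 0.267
P_refl = |Γ|²·P_inc = 35.3 W, P_del = (1 − |Γ|²)·P_inc = 96.7 W

P_reflected ≈ 35.3 W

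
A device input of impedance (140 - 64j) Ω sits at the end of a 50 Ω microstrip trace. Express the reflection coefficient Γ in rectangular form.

Γ ≈ 0.527 − j0.159

Γ = (Z_L − Z_0)/(Z_L + Z_0) = (90 − j64)/(190 − j64)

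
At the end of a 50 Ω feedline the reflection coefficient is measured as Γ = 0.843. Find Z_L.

Z_L ≈ 587 Ω

Z_L = Z_0·(1 + Γ)/(1 − Γ) = 50·(1.84)/(0.157)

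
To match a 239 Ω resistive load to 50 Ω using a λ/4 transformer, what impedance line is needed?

Z_qwt = √(Z_0·R_L) = √(50 × 239) = √11950

Z_qwt ≈ 109 Ω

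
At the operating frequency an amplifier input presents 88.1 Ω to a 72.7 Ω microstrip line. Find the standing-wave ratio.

Γ = (88.1 − 72.7)/(88.1 + 72.7) = 0.0958
VSWR = (1 + 0.0958)/(1 − 0.0958)

VSWR ≈ 1.21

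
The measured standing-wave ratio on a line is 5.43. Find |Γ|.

|Γ| ≈ 0.689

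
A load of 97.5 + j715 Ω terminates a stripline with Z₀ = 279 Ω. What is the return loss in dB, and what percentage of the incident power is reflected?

RL ≈ 0.792 dB; 83.3% of incident power reflected

Γ = (-181.5 + j715)/(376.5 + j715), |Γ| = 0.913
RL = −20·log₁₀(0.913) = 0.792 dB
P_refl/P_inc = |Γ|² = 0.833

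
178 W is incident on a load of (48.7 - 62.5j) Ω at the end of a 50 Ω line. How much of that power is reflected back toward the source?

P_reflected ≈ 51 W

|Γ| = |(-1.3 − j62.5)/(98.7 − j62.5)| = 0.535
|Γ|² = 0.286
P_refl = |Γ|²·P_inc = 51 W, P_del = (1 − |Γ|²)·P_inc = 127 W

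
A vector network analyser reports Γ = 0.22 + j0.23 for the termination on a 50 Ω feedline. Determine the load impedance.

Z_L ≈ 67.9 + j34.8 Ω

Z_L = Z_0·(1 + Γ)/(1 − Γ) = 50·(1.22 + j0.23)/(0.78 − j0.23)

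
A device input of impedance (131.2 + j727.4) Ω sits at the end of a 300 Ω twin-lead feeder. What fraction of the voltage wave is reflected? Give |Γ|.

|Γ| ≈ 0.883

Γ = (Z_L − Z_0)/(Z_L + Z_0) = (-168.8 + j727.4)/(431.2 + j727.4)
|Γ| = 747/846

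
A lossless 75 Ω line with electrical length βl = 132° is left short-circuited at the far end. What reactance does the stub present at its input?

X_in ≈ -83.3 Ω (capacitive)

tan(βl) = -1.11
For a short-circuited stub, Z_in = jZ_0·tan(βl)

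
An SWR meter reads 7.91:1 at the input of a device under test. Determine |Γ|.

|Γ| = (S − 1)/(S + 1) = (7.91 − 1)/(7.91 + 1) = 6.91/8.91

|Γ| ≈ 0.776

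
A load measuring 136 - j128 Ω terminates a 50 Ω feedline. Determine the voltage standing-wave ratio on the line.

VSWR ≈ 5.31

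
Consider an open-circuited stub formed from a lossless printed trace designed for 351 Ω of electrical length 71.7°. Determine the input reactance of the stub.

X_in ≈ -116 Ω (capacitive)

tan(βl) = 3.02
For an open-circuited stub, Z_in = −jZ_0·cot(βl) = −jZ_0/tan(βl)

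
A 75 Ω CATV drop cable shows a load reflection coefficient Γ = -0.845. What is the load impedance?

Z_L = Z_0·(1 + Γ)/(1 − Γ) = 75·(0.155)/(1.84)

Z_L ≈ 6.3 Ω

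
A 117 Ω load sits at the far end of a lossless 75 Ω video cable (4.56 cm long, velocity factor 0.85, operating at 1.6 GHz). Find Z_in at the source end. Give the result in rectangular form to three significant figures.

λ = v/f = 0.85·c / 1.6 GHz = 0.159 m
βl = 2π·l/λ = 2π × 0.286 = 103°
tan(βl) = tan(103°) = -4.33
Z_in = Z_0·(Z_L + jZ_0·tanβl)/(Z_0 + jZ_L·tanβl)
     = 75·(117 − j325)/(75 − j507)

Z_in ≈ 49.6 + j9.98 Ω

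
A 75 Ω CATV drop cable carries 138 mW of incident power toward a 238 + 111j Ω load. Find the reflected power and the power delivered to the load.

|Γ| = |(163 + j111)/(313 + j111)| = 0.594
|Γ|² = 0.353
P_refl = |Γ|²·P_inc = 48.7 mW, P_del = (1 − |Γ|²)·P_inc = 89.3 mW

P_reflected ≈ 48.7 mW; P_delivered ≈ 89.3 mW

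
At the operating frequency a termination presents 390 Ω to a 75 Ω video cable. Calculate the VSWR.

For a purely resistive load, VSWR = R_L/Z_0 or Z_0/R_L (whichever > 1) = 390/75

VSWR ≈ 5.2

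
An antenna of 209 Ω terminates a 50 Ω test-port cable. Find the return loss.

RL ≈ 4.24 dB

Γ = (209 − 50)/(209 + 50) = 0.614
RL = −20·log₁₀|Γ| = −20·log₁₀(0.614)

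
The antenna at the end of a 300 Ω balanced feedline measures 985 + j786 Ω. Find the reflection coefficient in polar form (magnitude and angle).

Γ = (Z_L − Z_0)/(Z_L + Z_0) = (685 + j786)/(1285 + j786)
|Γ| = 1040/1510 = 0.692

Γ ≈ 0.692 ∠ 17.5°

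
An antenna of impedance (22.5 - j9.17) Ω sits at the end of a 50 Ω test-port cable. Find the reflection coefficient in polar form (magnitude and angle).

Γ = (Z_L − Z_0)/(Z_L + Z_0) = (-27.5 − j9.17)/(72.5 − j9.17)
|Γ| = 29/73.1 = 0.397

Γ ≈ 0.397 ∠ -154°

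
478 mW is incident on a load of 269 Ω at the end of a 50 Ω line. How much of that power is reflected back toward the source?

P_reflected ≈ 225 mW

Γ = (269 − 50)/(269 + 50) = 0.687
|Γ|² = 0.471
P_refl = |Γ|²·P_inc = 225 mW, P_del = (1 − |Γ|²)·P_inc = 253 mW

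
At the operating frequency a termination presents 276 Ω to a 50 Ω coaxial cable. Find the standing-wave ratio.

VSWR ≈ 5.52

Γ = (276 − 50)/(276 + 50) = 0.693
VSWR = (1 + 0.693)/(1 − 0.693)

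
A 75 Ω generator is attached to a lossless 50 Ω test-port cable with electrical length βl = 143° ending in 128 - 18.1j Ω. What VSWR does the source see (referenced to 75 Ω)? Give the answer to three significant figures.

VSWR ≈ 2.48

tan(βl) = -0.754
Z_in = Z_0·(Z_L + jZ_0·tanβl)/(Z_0 + jZ_L·tanβl) = 47.2 + j48.6 Ω
Γ_s = (Z_in − Z_s)/(Z_in + Z_s) = (-27.8 + j48.6)/(122 + j48.6), |Γ_s| = 0.425
VSWR = (1 + |Γ_s|)/(1 − |Γ_s|)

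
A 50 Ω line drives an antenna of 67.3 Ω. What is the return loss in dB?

RL ≈ 16.6 dB

Γ = (67.3 − 50)/(67.3 + 50) = 0.147
RL = −20·log₁₀|Γ| = −20·log₁₀(0.147)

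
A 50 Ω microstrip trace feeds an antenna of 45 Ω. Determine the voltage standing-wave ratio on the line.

VSWR ≈ 1.11

Γ = (45 − 50)/(45 + 50) = -0.0526
VSWR = (1 + 0.0526)/(1 − 0.0526)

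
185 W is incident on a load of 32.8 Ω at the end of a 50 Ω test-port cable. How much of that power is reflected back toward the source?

P_reflected ≈ 7.98 W

Γ = (32.8 − 50)/(32.8 + 50) = -0.208
|Γ|² = 0.0432
P_refl = |Γ|²·P_inc = 7.98 W, P_del = (1 − |Γ|²)·P_inc = 177 W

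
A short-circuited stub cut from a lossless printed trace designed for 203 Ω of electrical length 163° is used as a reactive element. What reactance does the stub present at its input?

X_in ≈ -62.1 Ω (capacitive)

tan(βl) = -0.306
For a short-circuited stub, Z_in = jZ_0·tan(βl)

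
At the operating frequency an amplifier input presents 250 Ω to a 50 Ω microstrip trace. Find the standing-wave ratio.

VSWR ≈ 5

Γ = (250 − 50)/(250 + 50) = 0.667
VSWR = (1 + 0.667)/(1 − 0.667)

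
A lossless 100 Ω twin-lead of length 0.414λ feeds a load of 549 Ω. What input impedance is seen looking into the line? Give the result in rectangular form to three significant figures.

βl = 2π × 0.414 = 149°
tan(βl) = tan(149°) = -0.6
Z_in = Z_0·(Z_L + jZ_0·tanβl)/(Z_0 + jZ_L·tanβl)
     = 100·(549 − j60)/(100 − j329)

Z_in ≈ 63 + j148 Ω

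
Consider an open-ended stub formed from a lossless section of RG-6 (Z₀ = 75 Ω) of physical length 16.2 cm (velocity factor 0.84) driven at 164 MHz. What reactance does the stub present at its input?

λ = v/f = 0.84·c / 164 MHz = 1.54 m
βl = 2π·l/λ = 2π × 0.105 = 38°
tan(βl) = 0.78
For an open-ended stub, Z_in = −jZ_0·cot(βl) = −jZ_0/tan(βl)

X_in ≈ -96.2 Ω (capacitive)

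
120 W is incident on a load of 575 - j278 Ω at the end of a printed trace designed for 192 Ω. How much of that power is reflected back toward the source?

P_reflected ≈ 40.4 W

|Γ| = |(383 − j278)/(767 − j278)| = 0.58
|Γ|² = 0.337
P_refl = |Γ|²·P_inc = 40.4 W, P_del = (1 − |Γ|²)·P_inc = 79.6 W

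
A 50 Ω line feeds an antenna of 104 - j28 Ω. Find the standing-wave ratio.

VSWR ≈ 2.27

Γ = (Z_L − Z_0)/(Z_L + Z_0) = (54 − j28)/(154 − j28)
|Γ| = 60.8/157 = 0.389
VSWR = (1 + |Γ|)/(1 − |Γ|) = 1.39/0.611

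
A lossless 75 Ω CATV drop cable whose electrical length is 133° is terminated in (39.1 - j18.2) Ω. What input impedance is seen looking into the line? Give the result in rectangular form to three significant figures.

Z_in ≈ 97.8 − j59.4 Ω

tan(βl) = tan(133°) = -1.07
Z_in = Z_0·(Z_L + jZ_0·tanβl)/(Z_0 + jZ_L·tanβl)
     = 75·(39.1 − j98.6)/(55.5 − j41.9)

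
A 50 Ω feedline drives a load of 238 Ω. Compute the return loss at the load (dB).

Γ = (238 − 50)/(238 + 50) = 0.653
RL = −20·log₁₀|Γ| = −20·log₁₀(0.653)

RL ≈ 3.7 dB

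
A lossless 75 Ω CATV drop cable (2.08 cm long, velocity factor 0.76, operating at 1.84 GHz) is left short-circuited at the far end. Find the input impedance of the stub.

λ = v/f = 0.76·c / 1.84 GHz = 0.124 m
βl = 2π·l/λ = 2π × 0.168 = 60.4°
tan(βl) = 1.76
For a short-circuited stub, Z_in = jZ_0·tan(βl)

Z_in ≈ +j132 Ω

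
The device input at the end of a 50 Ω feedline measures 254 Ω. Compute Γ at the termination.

Γ = (Z_L − Z_0)/(Z_L + Z_0) = (254 − 50)/(254 + 50) = 204/304

Γ = 0.671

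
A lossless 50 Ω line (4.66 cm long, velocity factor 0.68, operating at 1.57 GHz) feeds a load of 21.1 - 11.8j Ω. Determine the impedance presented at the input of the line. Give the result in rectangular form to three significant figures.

Z_in ≈ 68.6 − j53.1 Ω

λ = v/f = 0.68·c / 1.57 GHz = 0.13 m
βl = 2π·l/λ = 2π × 0.359 = 129°
tan(βl) = tan(129°) = -1.23
Z_in = Z_0·(Z_L + jZ_0·tanβl)/(Z_0 + jZ_L·tanβl)
     = 50·(21.1 − j73.3)/(35.5 − j26)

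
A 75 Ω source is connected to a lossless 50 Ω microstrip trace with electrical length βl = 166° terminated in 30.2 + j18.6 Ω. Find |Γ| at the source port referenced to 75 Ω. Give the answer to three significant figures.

tan(βl) = -0.249
Z_in = Z_0·(Z_L + jZ_0·tanβl)/(Z_0 + jZ_L·tanβl) = 26.4 + j9.25 Ω
Γ_s = (Z_in − Z_s)/(Z_in + Z_s) = (-48.6 + j9.25)/(101 + j9.25), |Γ_s| = 0.486

|Γ| ≈ 0.486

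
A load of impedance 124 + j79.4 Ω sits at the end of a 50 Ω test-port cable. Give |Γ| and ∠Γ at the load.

Γ ≈ 0.567 ∠ 22.5°

Γ = (Z_L − Z_0)/(Z_L + Z_0) = (74 + j79.4)/(174 + j79.4)
|Γ| = 109/191 = 0.567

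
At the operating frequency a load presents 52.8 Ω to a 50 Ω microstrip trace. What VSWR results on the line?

Γ = (52.8 − 50)/(52.8 + 50) = 0.0272
VSWR = (1 + 0.0272)/(1 − 0.0272)

VSWR ≈ 1.06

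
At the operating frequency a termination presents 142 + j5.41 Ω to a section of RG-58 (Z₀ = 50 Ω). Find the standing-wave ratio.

Γ = (Z_L − Z_0)/(Z_L + Z_0) = (92 + j5.41)/(192 + j5.41)
|Γ| = 92.2/192 = 0.48
VSWR = (1 + |Γ|)/(1 − |Γ|) = 1.48/0.52

VSWR ≈ 2.84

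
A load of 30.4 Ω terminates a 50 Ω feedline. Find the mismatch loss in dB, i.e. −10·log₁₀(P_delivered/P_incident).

mismatch loss ≈ 0.266 dB

Γ = (30.4 − 50)/(30.4 + 50) = -0.244
|Γ|² = 0.0594, so P_del/P_inc = 1 − |Γ|² = 0.941
ML = −10·log₁₀(1 − |Γ|²)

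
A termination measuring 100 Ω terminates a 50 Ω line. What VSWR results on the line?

VSWR ≈ 2

For a purely resistive load, VSWR = R_L/Z_0 or Z_0/R_L (whichever > 1) = 100/50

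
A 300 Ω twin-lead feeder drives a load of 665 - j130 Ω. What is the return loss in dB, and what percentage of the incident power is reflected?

Γ = (365 − j130)/(965 − j130), |Γ| = 0.398
RL = −20·log₁₀(0.398) = 8 dB
P_refl/P_inc = |Γ|² = 0.158

RL ≈ 8 dB; 15.8% of incident power reflected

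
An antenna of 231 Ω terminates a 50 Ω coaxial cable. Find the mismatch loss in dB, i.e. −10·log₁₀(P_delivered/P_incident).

Γ = (231 − 50)/(231 + 50) = 0.644
|Γ|² = 0.415, so P_del/P_inc = 1 − |Γ|² = 0.585
ML = −10·log₁₀(1 − |Γ|²)

mismatch loss ≈ 2.33 dB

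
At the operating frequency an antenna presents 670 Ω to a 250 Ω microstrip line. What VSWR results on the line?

VSWR ≈ 2.68

For a purely resistive load, VSWR = R_L/Z_0 or Z_0/R_L (whichever > 1) = 670/250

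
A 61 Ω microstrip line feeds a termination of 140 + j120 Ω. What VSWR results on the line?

Γ = (Z_L − Z_0)/(Z_L + Z_0) = (79 + j120)/(201 + j120)
|Γ| = 144/234 = 0.614
VSWR = (1 + |Γ|)/(1 − |Γ|) = 1.61/0.386

VSWR ≈ 4.18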